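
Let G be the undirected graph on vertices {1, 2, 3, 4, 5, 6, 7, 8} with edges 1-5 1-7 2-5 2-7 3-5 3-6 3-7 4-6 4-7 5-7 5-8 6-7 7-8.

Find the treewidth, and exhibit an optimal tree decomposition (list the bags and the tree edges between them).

Each bag holds 3 vertices, so the decomposition has width 2, which upper-bounds the treewidth. For the lower bound, the 3 vertices {4, 6, 7} are pairwise adjacent, and any tree decomposition puts a clique entirely inside one bag — forcing width ≥ 2. The upper and lower bounds meet at 2, so that is the treewidth.

Treewidth 2.
Bags: B1 = {3, 5, 7}  B2 = {3, 6, 7}  B3 = {4, 6, 7}  B4 = {2, 5, 7}  B5 = {5, 7, 8}  B6 = {1, 5, 7}
Tree: B1–B2, B2–B3, B1–B4, B1–B5, B1–B6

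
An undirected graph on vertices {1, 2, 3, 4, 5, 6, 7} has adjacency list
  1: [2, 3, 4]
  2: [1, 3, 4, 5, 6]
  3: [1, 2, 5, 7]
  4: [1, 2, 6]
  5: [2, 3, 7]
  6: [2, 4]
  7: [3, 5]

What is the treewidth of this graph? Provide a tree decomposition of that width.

Every bag has size at most 3, so the width is 3 − 1 = 2 and tw(G) ≤ 2. For the lower bound, the 3 vertices {1, 2, 3} are pairwise adjacent, and any tree decomposition puts a clique entirely inside one bag — forcing width ≥ 2. The upper and lower bounds meet at 2, so that is the treewidth.

Treewidth 2.
One such decomposition:
Bags: B1 = {1, 2, 4}  B2 = {1, 2, 3}  B3 = {2, 3, 5}  B4 = {3, 5, 7}  B5 = {2, 4, 6}
Tree: B1–B2, B2–B3, B3–B4, B1–B5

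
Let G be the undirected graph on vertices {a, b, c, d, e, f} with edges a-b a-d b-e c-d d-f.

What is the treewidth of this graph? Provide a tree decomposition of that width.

Treewidth 1.
Bags: B1 = {a, b}  B2 = {a, d}  B3 = {d, f}  B4 = {b, e}  B5 = {c, d}
Tree: B1–B2, B2–B3, B1–B4, B3–B5

Every bag has size at most 2, so the width is 2 − 1 = 1 and tw(G) ≤ 1. Since G has at least one edge (e.g. b–a), it is not an edgeless graph, so tw(G) ≥ 1. Hence tw(G) = 1 exactly.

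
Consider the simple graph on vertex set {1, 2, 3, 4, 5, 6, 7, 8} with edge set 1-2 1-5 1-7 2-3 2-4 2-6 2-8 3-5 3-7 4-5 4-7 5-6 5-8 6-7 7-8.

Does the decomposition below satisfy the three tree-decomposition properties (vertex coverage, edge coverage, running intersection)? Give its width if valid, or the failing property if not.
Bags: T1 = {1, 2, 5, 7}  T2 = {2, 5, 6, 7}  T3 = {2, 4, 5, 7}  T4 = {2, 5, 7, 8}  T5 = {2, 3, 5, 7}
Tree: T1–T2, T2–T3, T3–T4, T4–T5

Yes; width 3.

Vertex coverage: the bags together contain {1, 2, 3, 4, 5, 6, 7, 8}, the full vertex set. Edge coverage: each edge of G has both endpoints in at least one bag. Running intersection: for every vertex, the bags containing it form a connected subtree. All three properties hold, so this is a valid tree decomposition of width max|bag| − 1 = 3, and hence tw(G) ≤ 3.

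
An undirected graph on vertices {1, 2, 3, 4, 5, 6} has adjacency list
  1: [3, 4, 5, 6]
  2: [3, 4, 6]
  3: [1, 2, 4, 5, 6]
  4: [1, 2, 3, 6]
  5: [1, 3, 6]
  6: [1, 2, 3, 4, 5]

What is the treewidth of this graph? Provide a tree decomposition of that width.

Treewidth 3.
One optimal decomposition is:
Bags: B1 = {1, 3, 4, 6}  B2 = {1, 3, 5, 6}  B3 = {2, 3, 4, 6}
Tree: B1–B2, B1–B3

Each bag holds 4 vertices, so the decomposition has width 3, which upper-bounds the treewidth. For the lower bound, the 4 vertices {1, 3, 4, 6} are pairwise adjacent, and any tree decomposition puts a clique entirely inside one bag — forcing width ≥ 3. Hence tw(G) = 3 exactly.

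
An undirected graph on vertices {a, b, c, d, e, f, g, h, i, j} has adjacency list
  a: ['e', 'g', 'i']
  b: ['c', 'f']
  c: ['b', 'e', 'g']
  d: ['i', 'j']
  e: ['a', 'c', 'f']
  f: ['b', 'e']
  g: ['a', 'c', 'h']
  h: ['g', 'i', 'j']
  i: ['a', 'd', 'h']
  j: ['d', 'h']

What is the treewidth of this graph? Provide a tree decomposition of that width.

The largest bag has 3 vertices, giving width 2; this decomposition certifies tw(G) ≤ 2. Since d–j–h–i–d is a cycle in G, G is not acyclic. Forests are exactly the graphs of treewidth ≤ 1, so tw(G) ≥ 2. Therefore the treewidth is 2.

Treewidth 2.
Bags: B1 = {d, i, j}  B2 = {h, i, j}  B3 = {a, h, i}  B4 = {a, g, h}  B5 = {a, e, g}  B6 = {c, e, g}  B7 = {c, e, f}  B8 = {b, c, f}
Tree: B1–B2, B2–B3, B3–B4, B4–B5, B5–B6, B6–B7, B7–B8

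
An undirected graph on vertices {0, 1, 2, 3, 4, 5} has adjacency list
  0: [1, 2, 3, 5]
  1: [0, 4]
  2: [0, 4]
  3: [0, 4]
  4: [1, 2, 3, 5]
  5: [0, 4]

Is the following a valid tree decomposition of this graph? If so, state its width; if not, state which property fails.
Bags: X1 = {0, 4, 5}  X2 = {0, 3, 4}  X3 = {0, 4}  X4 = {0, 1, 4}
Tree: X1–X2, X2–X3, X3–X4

A tree decomposition must satisfy three properties: every vertex lies in some bag; for every edge, both endpoints lie together in some bag; and for every vertex, the bags containing it form a connected subtree. Here vertex 2 appears in no bag, so the decomposition is invalid.

No — vertex 2 appears in no bag.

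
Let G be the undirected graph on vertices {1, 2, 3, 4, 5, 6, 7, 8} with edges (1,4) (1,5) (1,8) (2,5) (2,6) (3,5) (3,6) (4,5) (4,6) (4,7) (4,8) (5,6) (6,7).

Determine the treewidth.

A width-2 tree decomposition is:
Bags: B1 = {2, 5, 6}  B2 = {4, 5, 6}  B3 = {3, 5, 6}  B4 = {1, 4, 5}  B5 = {1, 4, 8}  B6 = {4, 6, 7}
Tree: B1–B2, B1–B3, B2–B4, B4–B5, B2–B6
The largest bag has 3 vertices, giving width 2; this decomposition certifies tw(G) ≤ 2. For the lower bound, the 3 vertices {2, 5, 6} are pairwise adjacent, and any tree decomposition puts a clique entirely inside one bag — forcing width ≥ 2. The upper and lower bounds meet at 2, so that is the treewidth.

2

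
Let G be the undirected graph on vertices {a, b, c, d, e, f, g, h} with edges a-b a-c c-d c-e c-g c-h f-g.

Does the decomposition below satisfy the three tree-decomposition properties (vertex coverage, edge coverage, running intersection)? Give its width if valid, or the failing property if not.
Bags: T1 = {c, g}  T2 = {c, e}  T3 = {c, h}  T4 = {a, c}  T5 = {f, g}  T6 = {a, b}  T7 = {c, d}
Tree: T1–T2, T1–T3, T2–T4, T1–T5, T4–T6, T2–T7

Checking the three conditions: (i) the bags cover all of {a, b, c, d, e, f, g, h}; (ii) for each edge, some bag contains both endpoints; (iii) the bags containing any fixed vertex form a subtree. All hold, so the decomposition is valid with width 2 − 1 = 1.

Yes; width 1.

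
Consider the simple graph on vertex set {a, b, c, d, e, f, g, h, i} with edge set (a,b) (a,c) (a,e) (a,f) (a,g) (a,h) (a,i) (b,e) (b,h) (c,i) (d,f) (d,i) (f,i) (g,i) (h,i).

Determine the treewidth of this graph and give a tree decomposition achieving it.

Each bag holds 3 vertices, so the decomposition has width 2, which upper-bounds the treewidth. On the other hand G contains the 3-clique {d, f, i}. A clique must lie in a single bag of any decomposition, so no decomposition can have width below 2. Combining the bounds, tw(G) = 2.

Treewidth 2.
Bags: B1 = {d, f, i}  B2 = {a, f, i}  B3 = {a, h, i}  B4 = {a, b, h}  B5 = {a, b, e}  B6 = {a, g, i}  B7 = {a, c, i}
Tree: B1–B2, B2–B3, B3–B4, B4–B5, B2–B6, B2–B7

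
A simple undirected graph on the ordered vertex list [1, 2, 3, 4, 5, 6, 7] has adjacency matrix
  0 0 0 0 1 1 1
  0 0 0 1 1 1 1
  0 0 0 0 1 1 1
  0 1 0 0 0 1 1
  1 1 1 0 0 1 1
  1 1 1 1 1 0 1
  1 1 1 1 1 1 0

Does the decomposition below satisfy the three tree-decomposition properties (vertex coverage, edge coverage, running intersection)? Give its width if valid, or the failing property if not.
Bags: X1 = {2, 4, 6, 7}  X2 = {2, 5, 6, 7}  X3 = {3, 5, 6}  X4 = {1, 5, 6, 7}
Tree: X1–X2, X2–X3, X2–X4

No — edge (7,3) lies in no bag.

A tree decomposition must satisfy three properties: every vertex lies in some bag; for every edge, both endpoints lie together in some bag; and for every vertex, the bags containing it form a connected subtree. Here edge (7,3) lies in no bag, so the decomposition is invalid.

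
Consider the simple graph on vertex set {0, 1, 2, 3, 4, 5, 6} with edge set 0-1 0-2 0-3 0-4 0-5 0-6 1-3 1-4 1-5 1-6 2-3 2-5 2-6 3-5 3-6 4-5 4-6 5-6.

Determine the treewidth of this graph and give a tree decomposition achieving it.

Treewidth 4.
One such decomposition:
Bags: B1 = {0, 1, 3, 5, 6}  B2 = {0, 1, 4, 5, 6}  B3 = {0, 2, 3, 5, 6}
Tree: B1–B2, B1–B3

Each bag holds 5 vertices, so the decomposition has width 4, which upper-bounds the treewidth. For the lower bound, the 5 vertices {0, 1, 3, 5, 6} are pairwise adjacent, and any tree decomposition puts a clique entirely inside one bag — forcing width ≥ 4. Hence tw(G) = 4 exactly.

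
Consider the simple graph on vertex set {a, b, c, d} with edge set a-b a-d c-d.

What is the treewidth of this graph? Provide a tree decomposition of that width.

Every bag has size at most 2, so the width is 2 − 1 = 1 and tw(G) ≤ 1. G has an edge, so its treewidth is at least 1. Hence tw(G) = 1 exactly.

Treewidth 1.
Bags: B1 = {a, b}  B2 = {a, d}  B3 = {c, d}
Tree: B1–B2, B2–B3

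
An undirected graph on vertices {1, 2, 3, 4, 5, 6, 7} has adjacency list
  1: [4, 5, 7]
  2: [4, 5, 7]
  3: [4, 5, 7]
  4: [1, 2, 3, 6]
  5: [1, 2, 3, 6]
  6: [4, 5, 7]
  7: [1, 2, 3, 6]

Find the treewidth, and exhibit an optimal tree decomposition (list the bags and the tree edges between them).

Treewidth 3.
One such decomposition:
Bags: B1 = {2, 4, 5, 7}  B2 = {3, 4, 5, 7}  B3 = {1, 4, 5, 7}  B4 = {4, 5, 6, 7}
Tree: B1–B2, B2–B3, B3–B4

Every bag has size at most 4, so the width is 4 − 1 = 3 and tw(G) ≤ 3. For the lower bound: the 4 vertex sets {2,7}, {3,4}, {5}, {1} are disjoint, each induces a connected subgraph, and every pair is joined by at least one edge of G. Contracting each set to a single vertex therefore yields K_{4} as a minor, and since treewidth is minor-monotone, tw(G) ≥ tw(K_{4}) = 3. Combining the bounds, tw(G) = 3.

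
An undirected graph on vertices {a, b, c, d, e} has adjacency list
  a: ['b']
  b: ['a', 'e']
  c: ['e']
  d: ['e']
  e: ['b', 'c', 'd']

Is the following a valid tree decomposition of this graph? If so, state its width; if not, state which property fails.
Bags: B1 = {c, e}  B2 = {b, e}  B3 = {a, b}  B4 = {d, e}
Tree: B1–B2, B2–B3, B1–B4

Yes; width 1.

Checking the three conditions: (i) the bags cover all of {a, b, c, d, e}; (ii) for each edge, some bag contains both endpoints; (iii) the bags containing any fixed vertex form a subtree. All hold, so the decomposition is valid with width 2 − 1 = 1.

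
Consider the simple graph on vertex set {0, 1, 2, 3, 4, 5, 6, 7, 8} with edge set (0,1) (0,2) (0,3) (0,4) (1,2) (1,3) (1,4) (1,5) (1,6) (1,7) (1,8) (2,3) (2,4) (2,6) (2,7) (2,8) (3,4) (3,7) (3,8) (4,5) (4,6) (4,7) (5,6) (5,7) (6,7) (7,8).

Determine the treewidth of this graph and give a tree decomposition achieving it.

Treewidth 4.
Bags: B1 = {1, 2, 3, 4, 7}  B2 = {1, 2, 4, 6, 7}  B3 = {0, 1, 2, 3, 4}  B4 = {1, 4, 5, 6, 7}  B5 = {1, 2, 3, 7, 8}
Tree: B1–B2, B1–B3, B2–B4, B1–B5

The largest bag has 5 vertices, giving width 4; this decomposition certifies tw(G) ≤ 4. Conversely, {1, 2, 3, 7, 8} is a clique of size 5, and the vertices of any clique must share a bag in every tree decomposition; so some bag has ≥ 5 vertices and tw(G) ≥ 4. Hence tw(G) = 4 exactly.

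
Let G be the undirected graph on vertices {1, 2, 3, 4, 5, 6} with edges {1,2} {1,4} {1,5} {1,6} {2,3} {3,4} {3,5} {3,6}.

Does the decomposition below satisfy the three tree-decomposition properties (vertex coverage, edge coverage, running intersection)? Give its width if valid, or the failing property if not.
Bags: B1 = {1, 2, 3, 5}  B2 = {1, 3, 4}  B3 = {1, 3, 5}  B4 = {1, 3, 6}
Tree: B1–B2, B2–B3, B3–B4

No — bags containing vertex 5 are not connected in the tree.

A tree decomposition must satisfy three properties: every vertex lies in some bag; for every edge, both endpoints lie together in some bag; and for every vertex, the bags containing it form a connected subtree. Here bags containing vertex 5 are not connected in the tree, so the decomposition is invalid.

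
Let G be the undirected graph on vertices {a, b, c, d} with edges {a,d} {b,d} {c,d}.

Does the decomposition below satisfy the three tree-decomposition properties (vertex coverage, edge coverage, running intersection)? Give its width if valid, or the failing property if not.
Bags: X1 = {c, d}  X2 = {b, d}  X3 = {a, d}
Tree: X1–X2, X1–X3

Vertex coverage: the bags together contain {a, b, c, d}, the full vertex set. Edge coverage: each edge of G has both endpoints in at least one bag. Running intersection: for every vertex, the bags containing it form a connected subtree. All three properties hold, so this is a valid tree decomposition of width max|bag| − 1 = 1, and hence tw(G) ≤ 1.

Yes; width 1.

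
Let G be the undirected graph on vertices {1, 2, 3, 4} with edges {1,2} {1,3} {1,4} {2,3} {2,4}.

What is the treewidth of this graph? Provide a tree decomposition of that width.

The largest bag has 3 vertices, giving width 2; this decomposition certifies tw(G) ≤ 2. For the lower bound, the 3 vertices {1, 2, 3} are pairwise adjacent, and any tree decomposition puts a clique entirely inside one bag — forcing width ≥ 2. The upper and lower bounds meet at 2, so that is the treewidth.

Treewidth 2.
One such decomposition:
Bags: B1 = {1, 2, 3}  B2 = {1, 2, 4}
Tree: B1–B2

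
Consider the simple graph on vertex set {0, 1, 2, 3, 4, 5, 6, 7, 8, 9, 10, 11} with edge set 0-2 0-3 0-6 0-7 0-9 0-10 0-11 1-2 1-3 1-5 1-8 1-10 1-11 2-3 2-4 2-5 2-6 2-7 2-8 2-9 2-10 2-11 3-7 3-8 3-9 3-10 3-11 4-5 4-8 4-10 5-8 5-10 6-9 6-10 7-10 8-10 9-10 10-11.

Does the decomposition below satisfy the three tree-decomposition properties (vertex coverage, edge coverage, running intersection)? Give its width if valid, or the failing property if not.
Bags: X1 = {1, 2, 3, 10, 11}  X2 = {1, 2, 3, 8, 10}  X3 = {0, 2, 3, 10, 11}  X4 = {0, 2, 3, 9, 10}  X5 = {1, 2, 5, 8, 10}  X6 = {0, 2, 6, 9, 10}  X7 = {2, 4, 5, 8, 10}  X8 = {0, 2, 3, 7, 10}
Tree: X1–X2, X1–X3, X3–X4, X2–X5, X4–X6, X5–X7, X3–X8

Every vertex of G appears in some bag (union = {0, 1, 2, 3, 4, 5, 6, 7, 8, 9, 10, 11}); every edge is covered by a bag; and for each vertex v the set of bags containing v is connected in the bag tree. The decomposition is therefore valid. The largest bag has 5 vertices, so the width is 4.

Yes; width 4.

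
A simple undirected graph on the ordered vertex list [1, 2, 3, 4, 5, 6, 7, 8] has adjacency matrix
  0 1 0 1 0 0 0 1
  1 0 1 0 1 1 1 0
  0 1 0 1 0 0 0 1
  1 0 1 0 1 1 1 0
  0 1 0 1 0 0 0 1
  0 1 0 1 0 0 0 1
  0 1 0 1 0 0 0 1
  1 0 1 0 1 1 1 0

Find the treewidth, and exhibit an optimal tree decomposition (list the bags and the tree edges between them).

Each bag holds 4 vertices, so the decomposition has width 3, which upper-bounds the treewidth. For the lower bound: the 4 vertex sets {1,8}, {4,5}, {2}, {7} are disjoint, each induces a connected subgraph, and every pair is joined by at least one edge of G. Contracting each set to a single vertex therefore yields K_{4} as a minor, and since treewidth is minor-monotone, tw(G) ≥ tw(K_{4}) = 3. The upper and lower bounds meet at 3, so that is the treewidth.

Treewidth 3.
One such decomposition:
Bags: B1 = {1, 2, 4, 8}  B2 = {2, 4, 5, 8}  B3 = {2, 4, 7, 8}  B4 = {2, 4, 6, 8}  B5 = {2, 3, 4, 8}
Tree: B1–B2, B2–B3, B3–B4, B4–B5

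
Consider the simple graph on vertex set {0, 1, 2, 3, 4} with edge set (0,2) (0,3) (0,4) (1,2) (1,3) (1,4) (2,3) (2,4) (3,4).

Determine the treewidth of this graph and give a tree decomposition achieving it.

Treewidth 3.
Bags: B1 = {0, 2, 3, 4}  B2 = {1, 2, 3, 4}
Tree: B1–B2

Each bag holds 4 vertices, so the decomposition has width 3, which upper-bounds the treewidth. For the lower bound, the 4 vertices {0, 2, 3, 4} are pairwise adjacent, and any tree decomposition puts a clique entirely inside one bag — forcing width ≥ 3. The upper and lower bounds meet at 3, so that is the treewidth.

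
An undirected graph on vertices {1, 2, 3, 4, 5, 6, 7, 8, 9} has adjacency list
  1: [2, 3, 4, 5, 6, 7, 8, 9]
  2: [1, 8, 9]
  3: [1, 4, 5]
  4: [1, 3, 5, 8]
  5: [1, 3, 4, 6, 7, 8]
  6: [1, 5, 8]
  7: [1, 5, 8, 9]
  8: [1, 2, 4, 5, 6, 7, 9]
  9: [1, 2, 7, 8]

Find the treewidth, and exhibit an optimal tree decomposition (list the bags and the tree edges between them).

Every bag has size at most 4, so the width is 4 − 1 = 3 and tw(G) ≤ 3. Conversely, {1, 2, 8, 9} is a clique of size 4, and the vertices of any clique must share a bag in every tree decomposition; so some bag has ≥ 4 vertices and tw(G) ≥ 3. Therefore the treewidth is 3.

Treewidth 3.
One optimal decomposition is:
Bags: B1 = {1, 5, 7, 8}  B2 = {1, 4, 5, 8}  B3 = {1, 7, 8, 9}  B4 = {1, 2, 8, 9}  B5 = {1, 5, 6, 8}  B6 = {1, 3, 4, 5}
Tree: B1–B2, B1–B3, B3–B4, B1–B5, B2–B6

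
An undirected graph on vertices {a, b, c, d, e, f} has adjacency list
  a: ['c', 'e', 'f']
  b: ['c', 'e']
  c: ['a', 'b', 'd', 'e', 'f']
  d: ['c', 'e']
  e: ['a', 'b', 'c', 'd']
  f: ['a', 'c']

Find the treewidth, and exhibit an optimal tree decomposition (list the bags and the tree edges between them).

Every bag has size at most 3, so the width is 3 − 1 = 2 and tw(G) ≤ 2. Conversely, {c, d, e} is a clique of size 3, and the vertices of any clique must share a bag in every tree decomposition; so some bag has ≥ 3 vertices and tw(G) ≥ 2. Therefore the treewidth is 2.

Treewidth 2.
One such decomposition:
Bags: B1 = {a, c, e}  B2 = {b, c, e}  B3 = {c, d, e}  B4 = {a, c, f}
Tree: B1–B2, B1–B3, B1–B4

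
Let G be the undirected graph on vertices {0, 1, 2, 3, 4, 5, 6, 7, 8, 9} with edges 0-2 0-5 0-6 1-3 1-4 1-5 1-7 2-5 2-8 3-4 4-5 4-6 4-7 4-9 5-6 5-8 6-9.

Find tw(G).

A width-2 tree decomposition is:
Bags: B1 = {1, 3, 4}  B2 = {1, 4, 5}  B3 = {4, 5, 6}  B4 = {0, 5, 6}  B5 = {0, 2, 5}  B6 = {1, 4, 7}  B7 = {2, 5, 8}  B8 = {4, 6, 9}
Tree: B1–B2, B2–B3, B3–B4, B4–B5, B2–B6, B5–B7, B3–B8
Each bag holds 3 vertices, so the decomposition has width 2, which upper-bounds the treewidth. For the lower bound, the 3 vertices {0, 2, 5} are pairwise adjacent, and any tree decomposition puts a clique entirely inside one bag — forcing width ≥ 2. The upper and lower bounds meet at 2, so that is the treewidth.

2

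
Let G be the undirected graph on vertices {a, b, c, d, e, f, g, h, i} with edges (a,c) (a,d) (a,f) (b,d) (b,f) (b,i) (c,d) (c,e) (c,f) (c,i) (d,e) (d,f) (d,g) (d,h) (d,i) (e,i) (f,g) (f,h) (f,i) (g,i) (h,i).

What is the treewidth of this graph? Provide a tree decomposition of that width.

Treewidth 3.
Bags: B1 = {b, d, f, i}  B2 = {d, f, h, i}  B3 = {c, d, f, i}  B4 = {a, c, d, f}  B5 = {d, f, g, i}  B6 = {c, d, e, i}
Tree: B1–B2, B1–B3, B3–B4, B3–B5, B3–B6

Each bag holds 4 vertices, so the decomposition has width 3, which upper-bounds the treewidth. Conversely, {c, d, e, i} is a clique of size 4, and the vertices of any clique must share a bag in every tree decomposition; so some bag has ≥ 4 vertices and tw(G) ≥ 3. Hence tw(G) = 3 exactly.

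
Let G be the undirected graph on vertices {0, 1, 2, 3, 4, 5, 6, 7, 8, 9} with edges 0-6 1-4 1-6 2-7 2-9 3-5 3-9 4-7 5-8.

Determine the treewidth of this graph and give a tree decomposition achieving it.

Every bag has size at most 2, so the width is 2 − 1 = 1 and tw(G) ≤ 1. G has an edge, so its treewidth is at least 1. Therefore the treewidth is 1.

Treewidth 1.
One optimal decomposition is:
Bags: B1 = {0, 6}  B2 = {1, 6}  B3 = {1, 4}  B4 = {4, 7}  B5 = {2, 7}  B6 = {2, 9}  B7 = {3, 9}  B8 = {3, 5}  B9 = {5, 8}
Tree: B1–B2, B2–B3, B3–B4, B4–B5, B5–B6, B6–B7, B7–B8, B8–B9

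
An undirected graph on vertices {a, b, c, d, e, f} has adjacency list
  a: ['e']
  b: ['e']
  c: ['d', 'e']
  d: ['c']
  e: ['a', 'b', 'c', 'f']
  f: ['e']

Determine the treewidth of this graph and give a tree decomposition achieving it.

The largest bag has 2 vertices, giving width 1; this decomposition certifies tw(G) ≤ 1. Any graph with an edge has treewidth ≥ 1, and G has the edge f–e. Combining the bounds, tw(G) = 1.

Treewidth 1.
One optimal decomposition is:
Bags: B1 = {e, f}  B2 = {c, e}  B3 = {a, e}  B4 = {c, d}  B5 = {b, e}
Tree: B1–B2, B2–B3, B2–B4, B1–B5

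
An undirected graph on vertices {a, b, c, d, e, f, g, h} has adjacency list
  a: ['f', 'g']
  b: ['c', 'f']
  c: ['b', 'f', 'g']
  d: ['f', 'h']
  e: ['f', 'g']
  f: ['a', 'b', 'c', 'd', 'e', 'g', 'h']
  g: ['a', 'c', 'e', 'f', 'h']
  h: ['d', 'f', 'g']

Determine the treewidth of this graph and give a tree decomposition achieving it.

Treewidth 2.
Bags: B1 = {f, g, h}  B2 = {a, f, g}  B3 = {c, f, g}  B4 = {b, c, f}  B5 = {d, f, h}  B6 = {e, f, g}
Tree: B1–B2, B2–B3, B3–B4, B1–B5, B2–B6

Every bag has size at most 3, so the width is 3 − 1 = 2 and tw(G) ≤ 2. On the other hand G contains the 3-clique {d, f, h}. A clique must lie in a single bag of any decomposition, so no decomposition can have width below 2. Hence tw(G) = 2 exactly.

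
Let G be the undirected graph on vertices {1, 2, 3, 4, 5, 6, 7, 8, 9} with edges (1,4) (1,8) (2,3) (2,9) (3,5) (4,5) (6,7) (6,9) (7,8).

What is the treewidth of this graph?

2

A width-2 tree decomposition is:
Bags: B1 = {3, 4, 5}  B2 = {1, 3, 4}  B3 = {1, 3, 8}  B4 = {3, 7, 8}  B5 = {3, 6, 7}  B6 = {3, 6, 9}  B7 = {2, 3, 9}
Tree: B1–B2, B2–B3, B3–B4, B4–B5, B5–B6, B6–B7
Each bag holds 3 vertices, so the decomposition has width 2, which upper-bounds the treewidth. Since 3–5–4–1–8–7–6–9–2–3 is a cycle in G, G is not acyclic. Forests are exactly the graphs of treewidth ≤ 1, so tw(G) ≥ 2. Hence tw(G) = 2 exactly.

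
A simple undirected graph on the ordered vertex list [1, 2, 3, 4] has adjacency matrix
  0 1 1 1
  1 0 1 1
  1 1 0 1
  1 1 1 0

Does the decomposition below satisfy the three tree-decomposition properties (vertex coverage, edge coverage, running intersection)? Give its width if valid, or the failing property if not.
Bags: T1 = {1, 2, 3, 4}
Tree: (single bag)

Yes; width 3.

Checking the three conditions: (i) the bags cover all of {1, 2, 3, 4}; (ii) for each edge, some bag contains both endpoints; (iii) the bags containing any fixed vertex form a subtree. All hold, so the decomposition is valid with width 4 − 1 = 3.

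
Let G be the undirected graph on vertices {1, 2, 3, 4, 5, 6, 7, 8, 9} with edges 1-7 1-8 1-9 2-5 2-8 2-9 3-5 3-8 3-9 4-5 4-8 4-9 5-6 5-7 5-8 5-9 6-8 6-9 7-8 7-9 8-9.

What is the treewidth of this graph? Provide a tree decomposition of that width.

Each bag holds 4 vertices, so the decomposition has width 3, which upper-bounds the treewidth. On the other hand G contains the 4-clique {1, 7, 8, 9}. A clique must lie in a single bag of any decomposition, so no decomposition can have width below 3. Combining the bounds, tw(G) = 3.

Treewidth 3.
One optimal decomposition is:
Bags: B1 = {2, 5, 8, 9}  B2 = {5, 7, 8, 9}  B3 = {5, 6, 8, 9}  B4 = {3, 5, 8, 9}  B5 = {4, 5, 8, 9}  B6 = {1, 7, 8, 9}
Tree: B1–B2, B2–B3, B1–B4, B2–B5, B2–B6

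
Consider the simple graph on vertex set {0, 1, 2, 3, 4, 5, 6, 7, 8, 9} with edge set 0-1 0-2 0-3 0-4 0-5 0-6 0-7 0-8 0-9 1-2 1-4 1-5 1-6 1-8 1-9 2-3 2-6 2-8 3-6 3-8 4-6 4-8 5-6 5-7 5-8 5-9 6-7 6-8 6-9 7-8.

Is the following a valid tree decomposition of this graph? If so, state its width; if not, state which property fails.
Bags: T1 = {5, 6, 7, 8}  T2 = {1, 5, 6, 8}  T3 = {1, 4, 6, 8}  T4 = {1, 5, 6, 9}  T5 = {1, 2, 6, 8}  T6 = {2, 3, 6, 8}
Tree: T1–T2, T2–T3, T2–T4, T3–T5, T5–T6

A tree decomposition must satisfy three properties: every vertex lies in some bag; for every edge, both endpoints lie together in some bag; and for every vertex, the bags containing it form a connected subtree. Here vertex 0 appears in no bag, so the decomposition is invalid.

No — vertex 0 appears in no bag.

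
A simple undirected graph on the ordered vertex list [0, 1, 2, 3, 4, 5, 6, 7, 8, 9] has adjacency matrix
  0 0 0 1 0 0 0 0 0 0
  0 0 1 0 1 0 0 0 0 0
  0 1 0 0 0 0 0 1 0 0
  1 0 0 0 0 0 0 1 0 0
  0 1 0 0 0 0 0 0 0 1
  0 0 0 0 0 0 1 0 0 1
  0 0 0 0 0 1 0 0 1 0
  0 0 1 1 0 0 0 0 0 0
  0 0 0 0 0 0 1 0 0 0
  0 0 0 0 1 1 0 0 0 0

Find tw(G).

1

A width-1 tree decomposition is:
Bags: B1 = {0, 3}  B2 = {3, 7}  B3 = {2, 7}  B4 = {1, 2}  B5 = {1, 4}  B6 = {4, 9}  B7 = {5, 9}  B8 = {5, 6}  B9 = {6, 8}
Tree: B1–B2, B2–B3, B3–B4, B4–B5, B5–B6, B6–B7, B7–B8, B8–B9
Each bag holds 2 vertices, so the decomposition has width 1, which upper-bounds the treewidth. Since G has at least one edge (e.g. 0–3), it is not an edgeless graph, so tw(G) ≥ 1. Hence tw(G) = 1 exactly.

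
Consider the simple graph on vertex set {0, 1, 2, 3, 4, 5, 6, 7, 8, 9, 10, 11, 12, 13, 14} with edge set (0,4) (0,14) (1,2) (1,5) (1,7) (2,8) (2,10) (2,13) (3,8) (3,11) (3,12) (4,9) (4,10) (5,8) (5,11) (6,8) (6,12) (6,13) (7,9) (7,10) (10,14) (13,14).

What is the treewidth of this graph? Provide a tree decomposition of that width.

Each bag holds 4 vertices, so the decomposition has width 3, which upper-bounds the treewidth. For the lower bound: the 4 vertex sets {0,4,9}, {7}, {10}, {1,2,13,14} are disjoint, each induces a connected subgraph, and every pair is joined by at least one edge of G. Contracting each set to a single vertex therefore yields K_{4} as a minor, and since treewidth is minor-monotone, tw(G) ≥ tw(K_{4}) = 3. Combining the bounds, tw(G) = 3.

Treewidth 3.
One such decomposition:
Bags: B1 = {0, 4, 7, 9}  B2 = {0, 4, 7, 10}  B3 = {0, 7, 10, 14}  B4 = {1, 7, 10, 14}  B5 = {1, 2, 10, 14}  B6 = {1, 2, 13, 14}  B7 = {1, 2, 5, 13}  B8 = {2, 5, 8, 13}  B9 = {5, 6, 8, 13}  B10 = {5, 6, 8, 11}  B11 = {3, 6, 8, 11}  B12 = {3, 6, 11, 12}
Tree: B1–B2, B2–B3, B3–B4, B4–B5, B5–B6, B6–B7, B7–B8, B8–B9, B9–B10, B10–B11, B11–B12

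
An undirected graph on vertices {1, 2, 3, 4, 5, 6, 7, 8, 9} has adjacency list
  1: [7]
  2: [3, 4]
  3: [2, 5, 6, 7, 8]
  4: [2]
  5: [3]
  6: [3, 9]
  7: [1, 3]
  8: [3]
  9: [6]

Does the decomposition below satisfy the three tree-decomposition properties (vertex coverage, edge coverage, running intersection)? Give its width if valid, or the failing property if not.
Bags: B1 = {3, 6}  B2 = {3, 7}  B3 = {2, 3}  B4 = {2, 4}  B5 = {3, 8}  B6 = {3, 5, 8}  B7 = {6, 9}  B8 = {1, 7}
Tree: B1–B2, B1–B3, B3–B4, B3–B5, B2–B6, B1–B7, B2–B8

No — bags containing vertex 8 are not connected in the tree.

A tree decomposition must satisfy three properties: every vertex lies in some bag; for every edge, both endpoints lie together in some bag; and for every vertex, the bags containing it form a connected subtree. Here bags containing vertex 8 are not connected in the tree, so the decomposition is invalid.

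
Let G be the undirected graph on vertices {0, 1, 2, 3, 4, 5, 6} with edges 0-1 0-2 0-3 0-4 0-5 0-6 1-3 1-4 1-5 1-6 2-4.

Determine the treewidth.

2

A width-2 tree decomposition is:
Bags: B1 = {0, 1, 6}  B2 = {0, 1, 3}  B3 = {0, 1, 4}  B4 = {0, 1, 5}  B5 = {0, 2, 4}
Tree: B1–B2, B2–B3, B1–B4, B3–B5
Every bag has size at most 3, so the width is 3 − 1 = 2 and tw(G) ≤ 2. On the other hand G contains the 3-clique {0, 1, 3}. A clique must lie in a single bag of any decomposition, so no decomposition can have width below 2. Therefore the treewidth is 2.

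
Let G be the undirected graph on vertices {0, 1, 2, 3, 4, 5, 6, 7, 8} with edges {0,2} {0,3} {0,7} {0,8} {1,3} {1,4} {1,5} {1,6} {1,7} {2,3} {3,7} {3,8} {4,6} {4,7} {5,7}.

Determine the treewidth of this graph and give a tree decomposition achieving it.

The largest bag has 3 vertices, giving width 2; this decomposition certifies tw(G) ≤ 2. On the other hand G contains the 3-clique {0, 3, 8}. A clique must lie in a single bag of any decomposition, so no decomposition can have width below 2. Hence tw(G) = 2 exactly.

Treewidth 2.
Bags: B1 = {1, 5, 7}  B2 = {1, 3, 7}  B3 = {1, 4, 7}  B4 = {0, 3, 7}  B5 = {1, 4, 6}  B6 = {0, 3, 8}  B7 = {0, 2, 3}
Tree: B1–B2, B2–B3, B2–B4, B3–B5, B4–B6, B4–B7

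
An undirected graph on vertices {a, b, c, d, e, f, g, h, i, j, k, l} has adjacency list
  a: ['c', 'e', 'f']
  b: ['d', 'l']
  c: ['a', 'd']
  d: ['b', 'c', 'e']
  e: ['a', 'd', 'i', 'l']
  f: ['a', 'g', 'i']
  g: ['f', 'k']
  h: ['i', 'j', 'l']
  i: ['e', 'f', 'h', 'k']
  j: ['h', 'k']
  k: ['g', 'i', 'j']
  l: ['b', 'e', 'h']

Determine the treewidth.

A width-3 tree decomposition is:
Bags: B1 = {b, c, d, l}  B2 = {c, d, e, l}  B3 = {a, c, e, l}  B4 = {a, e, h, l}  B5 = {a, e, h, i}  B6 = {a, f, h, i}  B7 = {f, h, i, j}  B8 = {f, i, j, k}  B9 = {f, g, j, k}
Tree: B1–B2, B2–B3, B3–B4, B4–B5, B5–B6, B6–B7, B7–B8, B8–B9
Each bag holds 4 vertices, so the decomposition has width 3, which upper-bounds the treewidth. For the lower bound: the 4 vertex sets {b,c,d}, {l}, {e}, {a,f,h,i} are disjoint, each induces a connected subgraph, and every pair is joined by at least one edge of G. Contracting each set to a single vertex therefore yields K_{4} as a minor, and since treewidth is minor-monotone, tw(G) ≥ tw(K_{4}) = 3. Combining the bounds, tw(G) = 3.

3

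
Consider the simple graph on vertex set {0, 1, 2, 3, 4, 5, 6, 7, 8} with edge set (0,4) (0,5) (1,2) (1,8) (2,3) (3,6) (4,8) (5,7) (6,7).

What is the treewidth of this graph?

2

A width-2 tree decomposition is:
Bags: B1 = {0, 5, 7}  B2 = {0, 4, 7}  B3 = {4, 7, 8}  B4 = {1, 7, 8}  B5 = {1, 2, 7}  B6 = {2, 3, 7}  B7 = {3, 6, 7}
Tree: B1–B2, B2–B3, B3–B4, B4–B5, B5–B6, B6–B7
Each bag holds 3 vertices, so the decomposition has width 2, which upper-bounds the treewidth. For the lower bound, G contains the cycle 7–5–0–4–8–1–2–3–6–7, so G is not a forest; only forests have treewidth ≤ 1, hence tw(G) ≥ 2. Therefore the treewidth is 2.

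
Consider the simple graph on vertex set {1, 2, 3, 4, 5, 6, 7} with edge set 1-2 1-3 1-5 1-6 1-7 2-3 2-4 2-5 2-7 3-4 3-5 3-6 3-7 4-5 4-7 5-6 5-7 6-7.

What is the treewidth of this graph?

4

A width-4 tree decomposition is:
Bags: B1 = {1, 2, 3, 5, 7}  B2 = {2, 3, 4, 5, 7}  B3 = {1, 3, 5, 6, 7}
Tree: B1–B2, B1–B3
Each bag holds 5 vertices, so the decomposition has width 4, which upper-bounds the treewidth. Conversely, {1, 2, 3, 5, 7} is a clique of size 5, and the vertices of any clique must share a bag in every tree decomposition; so some bag has ≥ 5 vertices and tw(G) ≥ 4. Therefore the treewidth is 4.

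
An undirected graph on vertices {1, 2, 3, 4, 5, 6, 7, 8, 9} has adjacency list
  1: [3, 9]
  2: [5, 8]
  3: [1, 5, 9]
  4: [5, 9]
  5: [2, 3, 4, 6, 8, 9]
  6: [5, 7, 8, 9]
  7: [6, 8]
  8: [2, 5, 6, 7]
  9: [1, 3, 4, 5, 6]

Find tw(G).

A width-2 tree decomposition is:
Bags: B1 = {5, 6, 9}  B2 = {3, 5, 9}  B3 = {5, 6, 8}  B4 = {2, 5, 8}  B5 = {4, 5, 9}  B6 = {1, 3, 9}  B7 = {6, 7, 8}
Tree: B1–B2, B1–B3, B3–B4, B1–B5, B2–B6, B3–B7
Each bag holds 3 vertices, so the decomposition has width 2, which upper-bounds the treewidth. On the other hand G contains the 3-clique {1, 3, 9}. A clique must lie in a single bag of any decomposition, so no decomposition can have width below 2. Combining the bounds, tw(G) = 2.

2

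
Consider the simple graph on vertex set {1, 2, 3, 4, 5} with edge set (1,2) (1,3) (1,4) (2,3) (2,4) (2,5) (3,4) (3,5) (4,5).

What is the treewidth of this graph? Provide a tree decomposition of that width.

The largest bag has 4 vertices, giving width 3; this decomposition certifies tw(G) ≤ 3. For the lower bound, the 4 vertices {1, 2, 3, 4} are pairwise adjacent, and any tree decomposition puts a clique entirely inside one bag — forcing width ≥ 3. Hence tw(G) = 3 exactly.

Treewidth 3.
One optimal decomposition is:
Bags: B1 = {2, 3, 4, 5}  B2 = {1, 2, 3, 4}
Tree: B1–B2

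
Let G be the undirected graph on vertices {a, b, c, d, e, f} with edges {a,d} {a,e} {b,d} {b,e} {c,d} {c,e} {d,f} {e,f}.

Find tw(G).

2

A width-2 tree decomposition is:
Bags: B1 = {d, e, f}  B2 = {a, d, e}  B3 = {c, d, e}  B4 = {b, d, e}
Tree: B1–B2, B2–B3, B3–B4
The largest bag has 3 vertices, giving width 2; this decomposition certifies tw(G) ≤ 2. For the lower bound, G contains the cycle d–f–e–a–d, so G is not a forest; only forests have treewidth ≤ 1, hence tw(G) ≥ 2. Therefore the treewidth is 2.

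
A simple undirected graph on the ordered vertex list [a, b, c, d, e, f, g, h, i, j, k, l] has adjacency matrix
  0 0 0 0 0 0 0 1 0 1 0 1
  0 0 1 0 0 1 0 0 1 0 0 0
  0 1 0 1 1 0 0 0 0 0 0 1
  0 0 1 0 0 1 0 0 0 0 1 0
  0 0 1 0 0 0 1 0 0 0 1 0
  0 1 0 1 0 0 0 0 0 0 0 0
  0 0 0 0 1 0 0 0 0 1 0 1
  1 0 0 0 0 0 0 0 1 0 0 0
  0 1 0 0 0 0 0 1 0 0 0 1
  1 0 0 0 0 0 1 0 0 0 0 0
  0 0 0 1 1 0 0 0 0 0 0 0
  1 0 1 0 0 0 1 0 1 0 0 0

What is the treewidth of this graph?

A width-3 tree decomposition is:
Bags: B1 = {a, g, h, j}  B2 = {a, g, h, l}  B3 = {g, h, i, l}  B4 = {e, g, i, l}  B5 = {c, e, i, l}  B6 = {b, c, e, i}  B7 = {b, c, e, k}  B8 = {b, c, d, k}  B9 = {b, d, f, k}
Tree: B1–B2, B2–B3, B3–B4, B4–B5, B5–B6, B6–B7, B7–B8, B8–B9
Every bag has size at most 4, so the width is 4 − 1 = 3 and tw(G) ≤ 3. For the lower bound: the 4 vertex sets {a,h,j}, {g}, {l}, {b,c,e,i} are disjoint, each induces a connected subgraph, and every pair is joined by at least one edge of G. Contracting each set to a single vertex therefore yields K_{4} as a minor, and since treewidth is minor-monotone, tw(G) ≥ tw(K_{4}) = 3. Combining the bounds, tw(G) = 3.

3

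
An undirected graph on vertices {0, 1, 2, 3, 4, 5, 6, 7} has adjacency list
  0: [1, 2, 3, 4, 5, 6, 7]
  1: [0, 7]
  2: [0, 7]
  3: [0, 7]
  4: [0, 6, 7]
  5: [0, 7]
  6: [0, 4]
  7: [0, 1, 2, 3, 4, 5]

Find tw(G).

A width-2 tree decomposition is:
Bags: B1 = {0, 2, 7}  B2 = {0, 1, 7}  B3 = {0, 3, 7}  B4 = {0, 5, 7}  B5 = {0, 4, 7}  B6 = {0, 4, 6}
Tree: B1–B2, B1–B3, B1–B4, B2–B5, B5–B6
The largest bag has 3 vertices, giving width 2; this decomposition certifies tw(G) ≤ 2. For the lower bound, the 3 vertices {0, 4, 6} are pairwise adjacent, and any tree decomposition puts a clique entirely inside one bag — forcing width ≥ 2. Combining the bounds, tw(G) = 2.

2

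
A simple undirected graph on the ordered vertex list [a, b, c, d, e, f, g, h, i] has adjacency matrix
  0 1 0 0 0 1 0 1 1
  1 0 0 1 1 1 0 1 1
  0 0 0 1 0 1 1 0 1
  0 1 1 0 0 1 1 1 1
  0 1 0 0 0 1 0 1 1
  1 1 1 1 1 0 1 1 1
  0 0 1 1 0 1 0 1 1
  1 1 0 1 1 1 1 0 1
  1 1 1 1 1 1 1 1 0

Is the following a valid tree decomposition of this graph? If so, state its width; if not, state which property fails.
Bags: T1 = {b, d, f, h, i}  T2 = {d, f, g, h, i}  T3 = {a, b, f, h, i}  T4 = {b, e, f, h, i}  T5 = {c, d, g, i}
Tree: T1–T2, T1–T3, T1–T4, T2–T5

A tree decomposition must satisfy three properties: every vertex lies in some bag; for every edge, both endpoints lie together in some bag; and for every vertex, the bags containing it form a connected subtree. Here edge (f,c) lies in no bag, so the decomposition is invalid.

No — edge (f,c) lies in no bag.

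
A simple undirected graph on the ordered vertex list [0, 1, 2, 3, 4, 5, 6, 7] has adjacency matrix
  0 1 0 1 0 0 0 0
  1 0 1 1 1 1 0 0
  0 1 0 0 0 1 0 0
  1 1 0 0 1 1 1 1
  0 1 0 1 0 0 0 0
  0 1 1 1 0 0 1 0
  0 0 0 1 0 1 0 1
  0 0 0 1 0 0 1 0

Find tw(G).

A width-2 tree decomposition is:
Bags: B1 = {3, 6, 7}  B2 = {3, 5, 6}  B3 = {1, 3, 5}  B4 = {1, 2, 5}  B5 = {1, 3, 4}  B6 = {0, 1, 3}
Tree: B1–B2, B2–B3, B3–B4, B3–B5, B5–B6
The largest bag has 3 vertices, giving width 2; this decomposition certifies tw(G) ≤ 2. On the other hand G contains the 3-clique {1, 2, 5}. A clique must lie in a single bag of any decomposition, so no decomposition can have width below 2. Combining the bounds, tw(G) = 2.

2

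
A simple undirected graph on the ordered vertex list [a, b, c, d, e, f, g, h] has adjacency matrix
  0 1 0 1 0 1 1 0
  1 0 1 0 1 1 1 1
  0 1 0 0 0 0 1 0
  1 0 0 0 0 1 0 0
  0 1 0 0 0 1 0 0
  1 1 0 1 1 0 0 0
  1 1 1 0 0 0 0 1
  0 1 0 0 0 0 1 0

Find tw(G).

2

A width-2 tree decomposition is:
Bags: B1 = {a, b, g}  B2 = {a, b, f}  B3 = {a, d, f}  B4 = {b, c, g}  B5 = {b, e, f}  B6 = {b, g, h}
Tree: B1–B2, B2–B3, B1–B4, B2–B5, B1–B6
Each bag holds 3 vertices, so the decomposition has width 2, which upper-bounds the treewidth. For the lower bound, the 3 vertices {a, d, f} are pairwise adjacent, and any tree decomposition puts a clique entirely inside one bag — forcing width ≥ 2. The upper and lower bounds meet at 2, so that is the treewidth.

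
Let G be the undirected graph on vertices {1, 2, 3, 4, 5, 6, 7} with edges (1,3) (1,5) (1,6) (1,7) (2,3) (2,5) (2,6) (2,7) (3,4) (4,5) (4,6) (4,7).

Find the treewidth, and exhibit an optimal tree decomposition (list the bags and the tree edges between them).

The largest bag has 4 vertices, giving width 3; this decomposition certifies tw(G) ≤ 3. For the lower bound: the 4 vertex sets {2,7}, {1,5}, {4}, {6} are disjoint, each induces a connected subgraph, and every pair is joined by at least one edge of G. Contracting each set to a single vertex therefore yields K_{4} as a minor, and since treewidth is minor-monotone, tw(G) ≥ tw(K_{4}) = 3. The upper and lower bounds meet at 3, so that is the treewidth.

Treewidth 3.
Bags: B1 = {1, 2, 4, 7}  B2 = {1, 2, 4, 5}  B3 = {1, 2, 4, 6}  B4 = {1, 2, 3, 4}
Tree: B1–B2, B2–B3, B3–B4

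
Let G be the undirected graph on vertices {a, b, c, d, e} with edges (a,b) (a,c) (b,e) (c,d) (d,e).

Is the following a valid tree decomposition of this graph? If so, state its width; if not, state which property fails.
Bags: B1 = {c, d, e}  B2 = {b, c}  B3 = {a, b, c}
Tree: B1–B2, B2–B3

A tree decomposition must satisfy three properties: every vertex lies in some bag; for every edge, both endpoints lie together in some bag; and for every vertex, the bags containing it form a connected subtree. Here edge (e,b) lies in no bag, so the decomposition is invalid.

No — edge (e,b) lies in no bag.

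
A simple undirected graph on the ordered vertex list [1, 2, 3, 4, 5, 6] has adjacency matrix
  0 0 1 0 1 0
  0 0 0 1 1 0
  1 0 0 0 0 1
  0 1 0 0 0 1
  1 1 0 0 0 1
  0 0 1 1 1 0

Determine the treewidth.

A width-2 tree decomposition is:
Bags: B1 = {1, 3, 5}  B2 = {3, 5, 6}  B3 = {2, 5, 6}  B4 = {2, 4, 6}
Tree: B1–B2, B2–B3, B3–B4
The largest bag has 3 vertices, giving width 2; this decomposition certifies tw(G) ≤ 2. The edges 1–3–6–5–1 form a cycle, so G is not a tree and its treewidth is at least 2. Combining the bounds, tw(G) = 2.

2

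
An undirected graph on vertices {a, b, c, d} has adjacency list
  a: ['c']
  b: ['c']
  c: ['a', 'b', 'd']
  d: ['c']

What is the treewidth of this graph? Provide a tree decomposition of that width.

Treewidth 1.
One such decomposition:
Bags: B1 = {a, c}  B2 = {c, d}  B3 = {b, c}
Tree: B1–B2, B1–B3

Every bag has size at most 2, so the width is 2 − 1 = 1 and tw(G) ≤ 1. G has an edge, so its treewidth is at least 1. The upper and lower bounds meet at 1, so that is the treewidth.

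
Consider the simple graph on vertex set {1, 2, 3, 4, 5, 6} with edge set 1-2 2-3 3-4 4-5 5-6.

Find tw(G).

A width-1 tree decomposition is:
Bags: B1 = {1, 2}  B2 = {2, 3}  B3 = {3, 4}  B4 = {4, 5}  B5 = {5, 6}
Tree: B1–B2, B2–B3, B3–B4, B4–B5
Every bag has size at most 2, so the width is 2 − 1 = 1 and tw(G) ≤ 1. G has an edge, so its treewidth is at least 1. The upper and lower bounds meet at 1, so that is the treewidth.

1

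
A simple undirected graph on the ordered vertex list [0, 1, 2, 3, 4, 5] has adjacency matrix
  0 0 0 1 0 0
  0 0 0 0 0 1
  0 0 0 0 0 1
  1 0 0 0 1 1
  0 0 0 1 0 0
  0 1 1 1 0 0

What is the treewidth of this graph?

1

A width-1 tree decomposition is:
Bags: B1 = {3, 5}  B2 = {1, 5}  B3 = {2, 5}  B4 = {3, 4}  B5 = {0, 3}
Tree: B1–B2, B2–B3, B1–B4, B1–B5
Each bag holds 2 vertices, so the decomposition has width 1, which upper-bounds the treewidth. G has an edge, so its treewidth is at least 1. Hence tw(G) = 1 exactly.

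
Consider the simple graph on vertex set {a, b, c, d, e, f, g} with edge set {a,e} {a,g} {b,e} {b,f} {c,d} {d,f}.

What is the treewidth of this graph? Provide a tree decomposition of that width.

Treewidth 1.
One optimal decomposition is:
Bags: B1 = {c, d}  B2 = {d, f}  B3 = {b, f}  B4 = {b, e}  B5 = {a, e}  B6 = {a, g}
Tree: B1–B2, B2–B3, B3–B4, B4–B5, B5–B6

The largest bag has 2 vertices, giving width 1; this decomposition certifies tw(G) ≤ 1. Any graph with an edge has treewidth ≥ 1, and G has the edge c–d. The upper and lower bounds meet at 1, so that is the treewidth.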